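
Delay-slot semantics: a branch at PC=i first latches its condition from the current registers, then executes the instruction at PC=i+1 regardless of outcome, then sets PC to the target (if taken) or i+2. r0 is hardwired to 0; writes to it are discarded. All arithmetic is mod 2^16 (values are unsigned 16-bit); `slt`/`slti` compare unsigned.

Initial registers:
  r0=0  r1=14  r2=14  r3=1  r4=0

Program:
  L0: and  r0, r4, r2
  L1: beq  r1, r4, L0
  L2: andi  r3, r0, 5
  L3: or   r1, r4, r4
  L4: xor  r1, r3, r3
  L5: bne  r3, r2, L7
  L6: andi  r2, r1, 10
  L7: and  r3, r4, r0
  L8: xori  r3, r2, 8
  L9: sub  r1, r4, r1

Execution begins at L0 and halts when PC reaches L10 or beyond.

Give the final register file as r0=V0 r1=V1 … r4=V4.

[0] and  r0, r4, r2  →  {r0:0, r1:14, r2:14, r3:1, r4:0}
[1] beq  r1, r4, L0  →  {r0:0, r1:14, r2:14, r3:1, r4:0}  ⟨branch fallthrough⟩
[2] andi  r3, r0, 5  →  {r0:0, r1:14, r2:14, r3:0, r4:0}
[3] or   r1, r4, r4  →  {r0:0, r1:0, r2:14, r3:0, r4:0}
[4] xor  r1, r3, r3  →  {r0:0, r1:0, r2:14, r3:0, r4:0}
[5] bne  r3, r2, L7  →  {r0:0, r1:0, r2:14, r3:0, r4:0}  ⟨branch taken⟩
[6] andi  r2, r1, 10  →  {r0:0, r1:0, r2:0, r3:0, r4:0}
[7] and  r3, r4, r0  →  {r0:0, r1:0, r2:0, r3:0, r4:0}
[8] xori  r3, r2, 8  →  {r0:0, r1:0, r2:0, r3:8, r4:0}
[9] sub  r1, r4, r1  →  {r0:0, r1:0, r2:0, r3:8, r4:0}

r0=0 r1=0 r2=0 r3=8 r4=0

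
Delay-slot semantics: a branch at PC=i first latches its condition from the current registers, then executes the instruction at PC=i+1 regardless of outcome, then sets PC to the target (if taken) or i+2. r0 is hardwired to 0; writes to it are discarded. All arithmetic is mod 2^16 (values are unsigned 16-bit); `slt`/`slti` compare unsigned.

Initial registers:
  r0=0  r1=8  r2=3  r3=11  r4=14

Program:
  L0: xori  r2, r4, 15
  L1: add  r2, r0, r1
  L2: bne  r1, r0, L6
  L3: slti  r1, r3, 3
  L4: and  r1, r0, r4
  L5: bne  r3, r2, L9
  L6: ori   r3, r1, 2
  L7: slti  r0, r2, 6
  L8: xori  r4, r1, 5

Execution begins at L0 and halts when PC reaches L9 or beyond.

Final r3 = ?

2

[0] xori  r2, r4, 15  →  {r0:0, r1:8, r2:1, r3:11, r4:14}
[1] add  r2, r0, r1  →  {r0:0, r1:8, r2:8, r3:11, r4:14}
[2] bne  r1, r0, L6  →  {r0:0, r1:8, r2:8, r3:11, r4:14}  ⟨branch taken⟩
[3] slti  r1, r3, 3  →  {r0:0, r1:0, r2:8, r3:11, r4:14}
[6] ori   r3, r1, 2  →  {r0:0, r1:0, r2:8, r3:2, r4:14}
[7] slti  r0, r2, 6  →  {r0:0, r1:0, r2:8, r3:2, r4:14}
[8] xori  r4, r1, 5  →  {r0:0, r1:0, r2:8, r3:2, r4:5}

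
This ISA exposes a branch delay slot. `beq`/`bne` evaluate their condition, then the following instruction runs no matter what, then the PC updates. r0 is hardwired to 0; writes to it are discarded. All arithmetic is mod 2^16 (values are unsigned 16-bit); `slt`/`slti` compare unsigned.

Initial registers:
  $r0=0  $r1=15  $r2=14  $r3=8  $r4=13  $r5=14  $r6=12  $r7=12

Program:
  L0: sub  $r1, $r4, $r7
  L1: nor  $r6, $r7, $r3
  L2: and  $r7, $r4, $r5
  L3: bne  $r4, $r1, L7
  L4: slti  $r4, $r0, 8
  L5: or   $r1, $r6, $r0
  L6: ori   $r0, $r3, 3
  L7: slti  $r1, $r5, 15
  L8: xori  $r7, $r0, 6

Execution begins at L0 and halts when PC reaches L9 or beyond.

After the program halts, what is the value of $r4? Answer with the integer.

[0] sub  $r1, $r4, $r7  →  {$r0:0, $r1:1, $r2:14, $r3:8, $r4:13, $r5:14, $r6:12, $r7:12}
[1] nor  $r6, $r7, $r3  →  {$r0:0, $r1:1, $r2:14, $r3:8, $r4:13, $r5:14, $r6:65523, $r7:12}
[2] and  $r7, $r4, $r5  →  {$r0:0, $r1:1, $r2:14, $r3:8, $r4:13, $r5:14, $r6:65523, $r7:12}
[3] bne  $r4, $r1, L7  →  {$r0:0, $r1:1, $r2:14, $r3:8, $r4:13, $r5:14, $r6:65523, $r7:12}  ⟨branch taken⟩
[4] slti  $r4, $r0, 8  →  {$r0:0, $r1:1, $r2:14, $r3:8, $r4:1, $r5:14, $r6:65523, $r7:12}
[7] slti  $r1, $r5, 15  →  {$r0:0, $r1:1, $r2:14, $r3:8, $r4:1, $r5:14, $r6:65523, $r7:12}
[8] xori  $r7, $r0, 6  →  {$r0:0, $r1:1, $r2:14, $r3:8, $r4:1, $r5:14, $r6:65523, $r7:6}

1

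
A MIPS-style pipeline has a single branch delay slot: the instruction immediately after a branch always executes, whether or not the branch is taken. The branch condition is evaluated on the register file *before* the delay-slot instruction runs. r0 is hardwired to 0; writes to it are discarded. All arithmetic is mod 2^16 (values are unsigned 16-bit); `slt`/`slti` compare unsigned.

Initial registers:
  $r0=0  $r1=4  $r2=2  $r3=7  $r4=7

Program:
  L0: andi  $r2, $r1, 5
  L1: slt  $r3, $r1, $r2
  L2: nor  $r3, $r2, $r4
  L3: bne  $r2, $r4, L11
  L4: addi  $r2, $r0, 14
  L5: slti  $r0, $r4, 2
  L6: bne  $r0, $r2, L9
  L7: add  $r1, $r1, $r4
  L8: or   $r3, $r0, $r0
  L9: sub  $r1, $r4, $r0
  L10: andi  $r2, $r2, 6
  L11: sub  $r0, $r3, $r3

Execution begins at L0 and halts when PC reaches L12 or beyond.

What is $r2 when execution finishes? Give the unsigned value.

  step pc=0: andi  $r2, $r1, 5  regs=(0,4,4,7,7)
  step pc=1: slt  $r3, $r1, $r2  regs=(0,4,4,0,7)
  step pc=2: nor  $r3, $r2, $r4  regs=(0,4,4,65528,7)
  step pc=3: bne  $r2, $r4, L11  cond=T  regs=(0,4,4,65528,7)
  step pc=4: addi  $r2, $r0, 14  regs=(0,4,14,65528,7)
  step pc=11: sub  $r0, $r3, $r3  regs=(0,4,14,65528,7)

14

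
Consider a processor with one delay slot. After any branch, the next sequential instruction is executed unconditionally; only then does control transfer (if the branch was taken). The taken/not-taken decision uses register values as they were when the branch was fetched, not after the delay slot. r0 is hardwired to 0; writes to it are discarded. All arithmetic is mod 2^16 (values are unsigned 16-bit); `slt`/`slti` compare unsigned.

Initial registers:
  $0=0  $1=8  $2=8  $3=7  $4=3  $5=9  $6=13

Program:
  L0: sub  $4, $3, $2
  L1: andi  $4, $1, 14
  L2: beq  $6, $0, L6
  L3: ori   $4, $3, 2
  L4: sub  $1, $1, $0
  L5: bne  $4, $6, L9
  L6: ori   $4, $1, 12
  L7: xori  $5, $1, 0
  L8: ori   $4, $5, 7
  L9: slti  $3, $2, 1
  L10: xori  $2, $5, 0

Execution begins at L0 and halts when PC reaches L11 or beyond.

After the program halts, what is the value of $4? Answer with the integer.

[0] sub  $4, $3, $2  →  {$0:0, $1:8, $2:8, $3:7, $4:65535, $5:9, $6:13}
[1] andi  $4, $1, 14  →  {$0:0, $1:8, $2:8, $3:7, $4:8, $5:9, $6:13}
[2] beq  $6, $0, L6  →  {$0:0, $1:8, $2:8, $3:7, $4:8, $5:9, $6:13}  ⟨branch fallthrough⟩
[3] ori   $4, $3, 2  →  {$0:0, $1:8, $2:8, $3:7, $4:7, $5:9, $6:13}
[4] sub  $1, $1, $0  →  {$0:0, $1:8, $2:8, $3:7, $4:7, $5:9, $6:13}
[5] bne  $4, $6, L9  →  {$0:0, $1:8, $2:8, $3:7, $4:7, $5:9, $6:13}  ⟨branch taken⟩
[6] ori   $4, $1, 12  →  {$0:0, $1:8, $2:8, $3:7, $4:12, $5:9, $6:13}
[9] slti  $3, $2, 1  →  {$0:0, $1:8, $2:8, $3:0, $4:12, $5:9, $6:13}
[10] xori  $2, $5, 0  →  {$0:0, $1:8, $2:9, $3:0, $4:12, $5:9, $6:13}

12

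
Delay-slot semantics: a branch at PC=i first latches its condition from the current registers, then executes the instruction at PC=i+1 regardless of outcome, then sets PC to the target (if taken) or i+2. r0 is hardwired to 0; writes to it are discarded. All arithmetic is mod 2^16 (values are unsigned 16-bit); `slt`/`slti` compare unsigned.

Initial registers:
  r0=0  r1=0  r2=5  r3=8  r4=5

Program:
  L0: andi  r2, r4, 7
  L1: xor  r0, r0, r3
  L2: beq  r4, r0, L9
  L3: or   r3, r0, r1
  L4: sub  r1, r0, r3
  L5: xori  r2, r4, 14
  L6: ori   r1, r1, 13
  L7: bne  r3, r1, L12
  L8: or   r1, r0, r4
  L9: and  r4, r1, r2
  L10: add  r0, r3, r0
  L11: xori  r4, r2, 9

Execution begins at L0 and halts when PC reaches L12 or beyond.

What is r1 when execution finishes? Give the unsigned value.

PC=0  andi  r2, r4, 7        | r0=0 r1=0 r2=5 r3=8 r4=5
PC=1  xor  r0, r0, r3        | r0=0 r1=0 r2=5 r3=8 r4=5
PC=2  beq  r4, r0, L9        | r0=0 r1=0 r2=5 r3=8 r4=5  [not taken]
PC=3  or   r3, r0, r1        | r0=0 r1=0 r2=5 r3=0 r4=5
PC=4  sub  r1, r0, r3        | r0=0 r1=0 r2=5 r3=0 r4=5
PC=5  xori  r2, r4, 14       | r0=0 r1=0 r2=11 r3=0 r4=5
PC=6  ori   r1, r1, 13       | r0=0 r1=13 r2=11 r3=0 r4=5
PC=7  bne  r3, r1, L12       | r0=0 r1=13 r2=11 r3=0 r4=5  [TAKEN]
PC=8  or   r1, r0, r4        | r0=0 r1=5 r2=11 r3=0 r4=5

5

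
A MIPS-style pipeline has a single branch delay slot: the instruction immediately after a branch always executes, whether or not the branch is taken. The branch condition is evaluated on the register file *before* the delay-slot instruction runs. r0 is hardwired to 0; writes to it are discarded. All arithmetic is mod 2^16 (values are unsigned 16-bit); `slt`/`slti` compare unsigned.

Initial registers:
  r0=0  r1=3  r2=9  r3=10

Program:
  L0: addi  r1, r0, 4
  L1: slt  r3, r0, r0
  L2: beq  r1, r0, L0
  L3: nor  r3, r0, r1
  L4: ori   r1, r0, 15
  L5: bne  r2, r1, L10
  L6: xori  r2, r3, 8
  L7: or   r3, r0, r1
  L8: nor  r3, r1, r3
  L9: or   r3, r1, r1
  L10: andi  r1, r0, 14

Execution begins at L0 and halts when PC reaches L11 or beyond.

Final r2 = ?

PC=0  addi  r1, r0, 4        | r0=0 r1=4 r2=9 r3=10
PC=1  slt  r3, r0, r0        | r0=0 r1=4 r2=9 r3=0
PC=2  beq  r1, r0, L0        | r0=0 r1=4 r2=9 r3=0  [not taken]
PC=3  nor  r3, r0, r1        | r0=0 r1=4 r2=9 r3=65531
PC=4  ori   r1, r0, 15       | r0=0 r1=15 r2=9 r3=65531
PC=5  bne  r2, r1, L10       | r0=0 r1=15 r2=9 r3=65531  [TAKEN]
PC=6  xori  r2, r3, 8        | r0=0 r1=15 r2=65523 r3=65531
PC=10 andi  r1, r0, 14       | r0=0 r1=0 r2=65523 r3=65531

65523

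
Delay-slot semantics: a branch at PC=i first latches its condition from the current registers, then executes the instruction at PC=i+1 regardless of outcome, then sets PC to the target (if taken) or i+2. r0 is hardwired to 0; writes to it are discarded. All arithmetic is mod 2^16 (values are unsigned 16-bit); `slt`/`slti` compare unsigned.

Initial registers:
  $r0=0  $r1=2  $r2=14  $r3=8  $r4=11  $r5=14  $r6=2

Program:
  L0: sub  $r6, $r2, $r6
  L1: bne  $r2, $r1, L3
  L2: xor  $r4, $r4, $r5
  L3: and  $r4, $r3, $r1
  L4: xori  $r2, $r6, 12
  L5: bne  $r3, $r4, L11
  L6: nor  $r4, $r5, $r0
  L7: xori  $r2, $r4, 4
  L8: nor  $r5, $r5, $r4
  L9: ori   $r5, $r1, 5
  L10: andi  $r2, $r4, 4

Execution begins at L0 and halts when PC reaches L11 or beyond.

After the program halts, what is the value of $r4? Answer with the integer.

#0 sub  $r6, $r2, $r6 ; 0/2/14/8/11/14/12
#1 bne  $r2, $r1, L3 ; 0/2/14/8/11/14/12 ; →target
#2 xor  $r4, $r4, $r5 ; 0/2/14/8/5/14/12
#3 and  $r4, $r3, $r1 ; 0/2/14/8/0/14/12
#4 xori  $r2, $r6, 12 ; 0/2/0/8/0/14/12
#5 bne  $r3, $r4, L11 ; 0/2/0/8/0/14/12 ; →target
#6 nor  $r4, $r5, $r0 ; 0/2/0/8/65521/14/12

65521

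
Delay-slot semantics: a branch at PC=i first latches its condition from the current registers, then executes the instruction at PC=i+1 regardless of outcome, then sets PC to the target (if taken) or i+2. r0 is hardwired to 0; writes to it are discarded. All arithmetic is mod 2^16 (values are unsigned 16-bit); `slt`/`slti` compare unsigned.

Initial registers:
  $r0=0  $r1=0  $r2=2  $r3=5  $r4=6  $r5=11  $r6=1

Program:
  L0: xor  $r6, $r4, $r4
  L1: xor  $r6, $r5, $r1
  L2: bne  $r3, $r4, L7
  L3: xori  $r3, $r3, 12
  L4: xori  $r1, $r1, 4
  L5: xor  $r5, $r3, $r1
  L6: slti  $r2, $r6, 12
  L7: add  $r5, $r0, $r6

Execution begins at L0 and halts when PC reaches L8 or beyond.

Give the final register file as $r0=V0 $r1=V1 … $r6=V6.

[0] xor  $r6, $r4, $r4  →  {$r0:0, $r1:0, $r2:2, $r3:5, $r4:6, $r5:11, $r6:0}
[1] xor  $r6, $r5, $r1  →  {$r0:0, $r1:0, $r2:2, $r3:5, $r4:6, $r5:11, $r6:11}
[2] bne  $r3, $r4, L7  →  {$r0:0, $r1:0, $r2:2, $r3:5, $r4:6, $r5:11, $r6:11}  ⟨branch taken⟩
[3] xori  $r3, $r3, 12  →  {$r0:0, $r1:0, $r2:2, $r3:9, $r4:6, $r5:11, $r6:11}
[7] add  $r5, $r0, $r6  →  {$r0:0, $r1:0, $r2:2, $r3:9, $r4:6, $r5:11, $r6:11}

$r0=0 $r1=0 $r2=2 $r3=9 $r4=6 $r5=11 $r6=11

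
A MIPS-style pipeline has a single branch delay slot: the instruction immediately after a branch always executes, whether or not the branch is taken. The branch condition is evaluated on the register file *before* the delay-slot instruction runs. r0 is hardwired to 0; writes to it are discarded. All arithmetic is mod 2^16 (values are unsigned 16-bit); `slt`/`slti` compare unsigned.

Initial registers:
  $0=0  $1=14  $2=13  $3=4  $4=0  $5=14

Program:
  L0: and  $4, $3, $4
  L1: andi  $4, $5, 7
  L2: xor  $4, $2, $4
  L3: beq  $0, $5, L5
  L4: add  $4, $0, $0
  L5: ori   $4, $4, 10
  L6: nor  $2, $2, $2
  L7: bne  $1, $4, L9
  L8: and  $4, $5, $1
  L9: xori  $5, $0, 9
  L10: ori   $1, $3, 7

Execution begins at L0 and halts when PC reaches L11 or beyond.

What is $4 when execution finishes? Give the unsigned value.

#0 and  $4, $3, $4 ; 0/14/13/4/0/14
#1 andi  $4, $5, 7 ; 0/14/13/4/6/14
#2 xor  $4, $2, $4 ; 0/14/13/4/11/14
#3 beq  $0, $5, L5 ; 0/14/13/4/11/14 ; →fallthru
#4 add  $4, $0, $0 ; 0/14/13/4/0/14
#5 ori   $4, $4, 10 ; 0/14/13/4/10/14
#6 nor  $2, $2, $2 ; 0/14/65522/4/10/14
#7 bne  $1, $4, L9 ; 0/14/65522/4/10/14 ; →target
#8 and  $4, $5, $1 ; 0/14/65522/4/14/14
#9 xori  $5, $0, 9 ; 0/14/65522/4/14/9
#10 ori   $1, $3, 7 ; 0/7/65522/4/14/9

14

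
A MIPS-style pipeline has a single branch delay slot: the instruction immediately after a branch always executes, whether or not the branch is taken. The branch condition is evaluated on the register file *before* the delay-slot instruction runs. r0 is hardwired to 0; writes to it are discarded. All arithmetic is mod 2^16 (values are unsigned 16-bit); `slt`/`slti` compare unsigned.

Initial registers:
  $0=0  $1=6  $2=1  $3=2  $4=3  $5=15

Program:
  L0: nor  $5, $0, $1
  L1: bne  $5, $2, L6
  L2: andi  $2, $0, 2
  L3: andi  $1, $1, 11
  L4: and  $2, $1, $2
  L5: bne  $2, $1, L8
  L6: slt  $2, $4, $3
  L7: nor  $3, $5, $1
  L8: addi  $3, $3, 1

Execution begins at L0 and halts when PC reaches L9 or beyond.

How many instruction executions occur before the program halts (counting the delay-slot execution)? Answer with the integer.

6

  step pc=0: nor  $5, $0, $1  regs=(0,6,1,2,3,65529)
  step pc=1: bne  $5, $2, L6  cond=T  regs=(0,6,1,2,3,65529)
  step pc=2: andi  $2, $0, 2  regs=(0,6,0,2,3,65529)
  step pc=6: slt  $2, $4, $3  regs=(0,6,0,2,3,65529)
  step pc=7: nor  $3, $5, $1  regs=(0,6,0,0,3,65529)
  step pc=8: addi  $3, $3, 1  regs=(0,6,0,1,3,65529)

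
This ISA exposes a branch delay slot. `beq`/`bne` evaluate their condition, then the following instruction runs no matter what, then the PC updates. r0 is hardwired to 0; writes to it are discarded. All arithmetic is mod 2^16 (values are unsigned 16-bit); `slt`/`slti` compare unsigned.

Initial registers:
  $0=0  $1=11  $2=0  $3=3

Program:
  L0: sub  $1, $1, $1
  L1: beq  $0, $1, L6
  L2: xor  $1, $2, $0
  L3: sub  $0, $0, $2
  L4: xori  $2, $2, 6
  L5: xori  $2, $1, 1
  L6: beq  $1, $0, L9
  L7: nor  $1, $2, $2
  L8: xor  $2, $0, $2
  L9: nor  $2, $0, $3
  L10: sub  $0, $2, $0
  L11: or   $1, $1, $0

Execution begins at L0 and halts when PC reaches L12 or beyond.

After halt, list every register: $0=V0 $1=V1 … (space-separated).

$0=0 $1=65535 $2=65532 $3=3

#0 sub  $1, $1, $1 ; 0/0/0/3
#1 beq  $0, $1, L6 ; 0/0/0/3 ; →target
#2 xor  $1, $2, $0 ; 0/0/0/3
#6 beq  $1, $0, L9 ; 0/0/0/3 ; →target
#7 nor  $1, $2, $2 ; 0/65535/0/3
#9 nor  $2, $0, $3 ; 0/65535/65532/3
#10 sub  $0, $2, $0 ; 0/65535/65532/3
#11 or   $1, $1, $0 ; 0/65535/65532/3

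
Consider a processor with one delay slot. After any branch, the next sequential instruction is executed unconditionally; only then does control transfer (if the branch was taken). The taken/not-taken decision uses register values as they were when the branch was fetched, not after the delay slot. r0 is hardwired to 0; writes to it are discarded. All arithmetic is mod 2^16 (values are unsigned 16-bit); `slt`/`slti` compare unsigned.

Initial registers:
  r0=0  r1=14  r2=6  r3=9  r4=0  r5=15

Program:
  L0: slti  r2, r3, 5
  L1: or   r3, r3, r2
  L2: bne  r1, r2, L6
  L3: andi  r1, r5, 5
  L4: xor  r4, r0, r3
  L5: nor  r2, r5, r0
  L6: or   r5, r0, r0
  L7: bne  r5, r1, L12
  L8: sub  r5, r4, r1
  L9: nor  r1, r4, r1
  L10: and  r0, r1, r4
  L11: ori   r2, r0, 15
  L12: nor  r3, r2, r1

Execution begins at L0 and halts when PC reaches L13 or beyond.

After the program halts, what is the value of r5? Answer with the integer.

65531

PC=0  slti  r2, r3, 5        | r0=0 r1=14 r2=0 r3=9 r4=0 r5=15
PC=1  or   r3, r3, r2        | r0=0 r1=14 r2=0 r3=9 r4=0 r5=15
PC=2  bne  r1, r2, L6        | r0=0 r1=14 r2=0 r3=9 r4=0 r5=15  [TAKEN]
PC=3  andi  r1, r5, 5        | r0=0 r1=5 r2=0 r3=9 r4=0 r5=15
PC=6  or   r5, r0, r0        | r0=0 r1=5 r2=0 r3=9 r4=0 r5=0
PC=7  bne  r5, r1, L12       | r0=0 r1=5 r2=0 r3=9 r4=0 r5=0  [TAKEN]
PC=8  sub  r5, r4, r1        | r0=0 r1=5 r2=0 r3=9 r4=0 r5=65531
PC=12 nor  r3, r2, r1        | r0=0 r1=5 r2=0 r3=65530 r4=0 r5=65531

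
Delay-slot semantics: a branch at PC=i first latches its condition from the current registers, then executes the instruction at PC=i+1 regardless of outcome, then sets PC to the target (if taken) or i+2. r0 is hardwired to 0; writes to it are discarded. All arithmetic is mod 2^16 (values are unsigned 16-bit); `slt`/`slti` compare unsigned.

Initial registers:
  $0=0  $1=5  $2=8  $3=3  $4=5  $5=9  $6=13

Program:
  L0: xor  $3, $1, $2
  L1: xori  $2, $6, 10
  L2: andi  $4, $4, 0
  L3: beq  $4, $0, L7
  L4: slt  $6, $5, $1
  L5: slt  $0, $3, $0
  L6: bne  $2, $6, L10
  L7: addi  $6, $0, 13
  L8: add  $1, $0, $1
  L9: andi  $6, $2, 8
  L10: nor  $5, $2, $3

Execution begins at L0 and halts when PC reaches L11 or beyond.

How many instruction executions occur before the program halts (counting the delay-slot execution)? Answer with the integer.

9

#0 xor  $3, $1, $2 ; 0/5/8/13/5/9/13
#1 xori  $2, $6, 10 ; 0/5/7/13/5/9/13
#2 andi  $4, $4, 0 ; 0/5/7/13/0/9/13
#3 beq  $4, $0, L7 ; 0/5/7/13/0/9/13 ; →target
#4 slt  $6, $5, $1 ; 0/5/7/13/0/9/0
#7 addi  $6, $0, 13 ; 0/5/7/13/0/9/13
#8 add  $1, $0, $1 ; 0/5/7/13/0/9/13
#9 andi  $6, $2, 8 ; 0/5/7/13/0/9/0
#10 nor  $5, $2, $3 ; 0/5/7/13/0/65520/0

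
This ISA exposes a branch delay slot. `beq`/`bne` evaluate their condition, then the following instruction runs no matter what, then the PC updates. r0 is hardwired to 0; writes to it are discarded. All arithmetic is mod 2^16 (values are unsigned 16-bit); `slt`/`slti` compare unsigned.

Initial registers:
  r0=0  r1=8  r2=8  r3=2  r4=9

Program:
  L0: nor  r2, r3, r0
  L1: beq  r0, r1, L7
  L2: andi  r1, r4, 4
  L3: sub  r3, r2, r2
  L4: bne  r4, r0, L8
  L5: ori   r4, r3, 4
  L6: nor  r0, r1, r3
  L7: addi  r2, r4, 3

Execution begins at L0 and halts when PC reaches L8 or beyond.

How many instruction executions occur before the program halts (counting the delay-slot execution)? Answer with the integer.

6

  step pc=0: nor  r2, r3, r0  regs=(0,8,65533,2,9)
  step pc=1: beq  r0, r1, L7  cond=F  regs=(0,8,65533,2,9)
  step pc=2: andi  r1, r4, 4  regs=(0,0,65533,2,9)
  step pc=3: sub  r3, r2, r2  regs=(0,0,65533,0,9)
  step pc=4: bne  r4, r0, L8  cond=T  regs=(0,0,65533,0,9)
  step pc=5: ori   r4, r3, 4  regs=(0,0,65533,0,4)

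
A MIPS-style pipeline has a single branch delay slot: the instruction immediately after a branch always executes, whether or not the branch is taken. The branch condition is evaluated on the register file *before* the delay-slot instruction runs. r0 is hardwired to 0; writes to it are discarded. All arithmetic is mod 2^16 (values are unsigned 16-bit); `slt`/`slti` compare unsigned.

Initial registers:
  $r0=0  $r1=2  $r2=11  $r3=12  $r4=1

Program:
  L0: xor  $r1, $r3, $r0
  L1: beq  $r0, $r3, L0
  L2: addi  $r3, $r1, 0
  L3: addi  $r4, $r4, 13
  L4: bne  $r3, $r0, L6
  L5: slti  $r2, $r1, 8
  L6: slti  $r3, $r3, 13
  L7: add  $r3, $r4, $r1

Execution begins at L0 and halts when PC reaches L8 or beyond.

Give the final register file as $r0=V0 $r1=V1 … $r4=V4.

[0] xor  $r1, $r3, $r0  →  {$r0:0, $r1:12, $r2:11, $r3:12, $r4:1}
[1] beq  $r0, $r3, L0  →  {$r0:0, $r1:12, $r2:11, $r3:12, $r4:1}  ⟨branch fallthrough⟩
[2] addi  $r3, $r1, 0  →  {$r0:0, $r1:12, $r2:11, $r3:12, $r4:1}
[3] addi  $r4, $r4, 13  →  {$r0:0, $r1:12, $r2:11, $r3:12, $r4:14}
[4] bne  $r3, $r0, L6  →  {$r0:0, $r1:12, $r2:11, $r3:12, $r4:14}  ⟨branch taken⟩
[5] slti  $r2, $r1, 8  →  {$r0:0, $r1:12, $r2:0, $r3:12, $r4:14}
[6] slti  $r3, $r3, 13  →  {$r0:0, $r1:12, $r2:0, $r3:1, $r4:14}
[7] add  $r3, $r4, $r1  →  {$r0:0, $r1:12, $r2:0, $r3:26, $r4:14}

$r0=0 $r1=12 $r2=0 $r3=26 $r4=14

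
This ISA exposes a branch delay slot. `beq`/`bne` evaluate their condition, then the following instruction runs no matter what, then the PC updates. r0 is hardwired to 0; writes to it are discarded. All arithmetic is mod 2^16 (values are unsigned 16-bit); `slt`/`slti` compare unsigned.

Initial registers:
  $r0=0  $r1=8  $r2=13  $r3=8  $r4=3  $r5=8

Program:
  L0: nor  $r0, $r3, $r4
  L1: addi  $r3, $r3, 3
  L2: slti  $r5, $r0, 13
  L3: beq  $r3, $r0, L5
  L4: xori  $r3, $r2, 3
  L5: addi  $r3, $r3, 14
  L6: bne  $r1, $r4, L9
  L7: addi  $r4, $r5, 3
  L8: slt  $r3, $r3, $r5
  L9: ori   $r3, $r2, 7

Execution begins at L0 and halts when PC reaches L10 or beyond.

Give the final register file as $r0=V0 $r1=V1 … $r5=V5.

$r0=0 $r1=8 $r2=13 $r3=15 $r4=4 $r5=1

  step pc=0: nor  $r0, $r3, $r4  regs=(0,8,13,8,3,8)
  step pc=1: addi  $r3, $r3, 3  regs=(0,8,13,11,3,8)
  step pc=2: slti  $r5, $r0, 13  regs=(0,8,13,11,3,1)
  step pc=3: beq  $r3, $r0, L5  cond=F  regs=(0,8,13,11,3,1)
  step pc=4: xori  $r3, $r2, 3  regs=(0,8,13,14,3,1)
  step pc=5: addi  $r3, $r3, 14  regs=(0,8,13,28,3,1)
  step pc=6: bne  $r1, $r4, L9  cond=T  regs=(0,8,13,28,3,1)
  step pc=7: addi  $r4, $r5, 3  regs=(0,8,13,28,4,1)
  step pc=9: ori   $r3, $r2, 7  regs=(0,8,13,15,4,1)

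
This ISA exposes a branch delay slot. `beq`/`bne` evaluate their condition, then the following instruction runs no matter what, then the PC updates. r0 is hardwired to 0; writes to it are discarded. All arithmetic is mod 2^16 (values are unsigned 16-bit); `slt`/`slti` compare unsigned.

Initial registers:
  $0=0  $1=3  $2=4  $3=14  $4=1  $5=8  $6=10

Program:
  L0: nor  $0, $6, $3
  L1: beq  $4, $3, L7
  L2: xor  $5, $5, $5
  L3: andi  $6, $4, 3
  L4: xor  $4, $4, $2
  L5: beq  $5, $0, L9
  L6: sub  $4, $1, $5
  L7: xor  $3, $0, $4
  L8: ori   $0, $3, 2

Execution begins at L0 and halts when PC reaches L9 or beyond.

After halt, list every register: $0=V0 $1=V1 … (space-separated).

$0=0 $1=3 $2=4 $3=14 $4=3 $5=0 $6=1

[0] nor  $0, $6, $3  →  {$0:0, $1:3, $2:4, $3:14, $4:1, $5:8, $6:10}
[1] beq  $4, $3, L7  →  {$0:0, $1:3, $2:4, $3:14, $4:1, $5:8, $6:10}  ⟨branch fallthrough⟩
[2] xor  $5, $5, $5  →  {$0:0, $1:3, $2:4, $3:14, $4:1, $5:0, $6:10}
[3] andi  $6, $4, 3  →  {$0:0, $1:3, $2:4, $3:14, $4:1, $5:0, $6:1}
[4] xor  $4, $4, $2  →  {$0:0, $1:3, $2:4, $3:14, $4:5, $5:0, $6:1}
[5] beq  $5, $0, L9  →  {$0:0, $1:3, $2:4, $3:14, $4:5, $5:0, $6:1}  ⟨branch taken⟩
[6] sub  $4, $1, $5  →  {$0:0, $1:3, $2:4, $3:14, $4:3, $5:0, $6:1}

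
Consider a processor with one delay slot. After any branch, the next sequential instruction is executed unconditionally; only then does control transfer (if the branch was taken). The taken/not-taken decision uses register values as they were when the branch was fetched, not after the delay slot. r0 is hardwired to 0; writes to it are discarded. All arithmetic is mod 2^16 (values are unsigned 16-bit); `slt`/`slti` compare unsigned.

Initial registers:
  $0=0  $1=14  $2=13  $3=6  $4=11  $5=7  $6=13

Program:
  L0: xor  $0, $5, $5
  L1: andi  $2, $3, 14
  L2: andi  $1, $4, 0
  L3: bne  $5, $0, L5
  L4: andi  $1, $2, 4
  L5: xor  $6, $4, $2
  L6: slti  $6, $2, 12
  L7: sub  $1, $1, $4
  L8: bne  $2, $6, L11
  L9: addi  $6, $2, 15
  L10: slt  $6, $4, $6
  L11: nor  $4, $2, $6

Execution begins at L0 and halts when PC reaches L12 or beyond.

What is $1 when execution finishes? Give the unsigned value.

65529

  step pc=0: xor  $0, $5, $5  regs=(0,14,13,6,11,7,13)
  step pc=1: andi  $2, $3, 14  regs=(0,14,6,6,11,7,13)
  step pc=2: andi  $1, $4, 0  regs=(0,0,6,6,11,7,13)
  step pc=3: bne  $5, $0, L5  cond=T  regs=(0,0,6,6,11,7,13)
  step pc=4: andi  $1, $2, 4  regs=(0,4,6,6,11,7,13)
  step pc=5: xor  $6, $4, $2  regs=(0,4,6,6,11,7,13)
  step pc=6: slti  $6, $2, 12  regs=(0,4,6,6,11,7,1)
  step pc=7: sub  $1, $1, $4  regs=(0,65529,6,6,11,7,1)
  step pc=8: bne  $2, $6, L11  cond=T  regs=(0,65529,6,6,11,7,1)
  step pc=9: addi  $6, $2, 15  regs=(0,65529,6,6,11,7,21)
  step pc=11: nor  $4, $2, $6  regs=(0,65529,6,6,65512,7,21)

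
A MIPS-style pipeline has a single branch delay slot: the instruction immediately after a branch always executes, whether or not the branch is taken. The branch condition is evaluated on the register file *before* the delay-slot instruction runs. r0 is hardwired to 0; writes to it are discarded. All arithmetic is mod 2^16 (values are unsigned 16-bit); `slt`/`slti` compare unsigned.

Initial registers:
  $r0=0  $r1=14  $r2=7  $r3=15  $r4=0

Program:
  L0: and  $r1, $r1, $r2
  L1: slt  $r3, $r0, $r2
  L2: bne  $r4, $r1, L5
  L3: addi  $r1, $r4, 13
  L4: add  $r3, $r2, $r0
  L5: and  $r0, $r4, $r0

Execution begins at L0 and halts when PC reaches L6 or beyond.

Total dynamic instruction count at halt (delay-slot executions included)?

5

  step pc=0: and  $r1, $r1, $r2  regs=(0,6,7,15,0)
  step pc=1: slt  $r3, $r0, $r2  regs=(0,6,7,1,0)
  step pc=2: bne  $r4, $r1, L5  cond=T  regs=(0,6,7,1,0)
  step pc=3: addi  $r1, $r4, 13  regs=(0,13,7,1,0)
  step pc=5: and  $r0, $r4, $r0  regs=(0,13,7,1,0)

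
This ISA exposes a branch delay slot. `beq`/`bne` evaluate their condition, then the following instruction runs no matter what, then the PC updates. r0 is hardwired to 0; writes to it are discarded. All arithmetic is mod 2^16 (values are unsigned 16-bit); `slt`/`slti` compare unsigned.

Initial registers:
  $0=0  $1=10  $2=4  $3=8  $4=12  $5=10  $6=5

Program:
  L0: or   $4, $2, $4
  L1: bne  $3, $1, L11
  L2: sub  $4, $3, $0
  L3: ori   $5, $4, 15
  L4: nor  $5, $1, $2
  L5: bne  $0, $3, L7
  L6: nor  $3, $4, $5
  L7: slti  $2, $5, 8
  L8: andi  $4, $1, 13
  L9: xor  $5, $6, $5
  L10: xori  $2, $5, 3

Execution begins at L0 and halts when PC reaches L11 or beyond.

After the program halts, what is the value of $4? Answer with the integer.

8

PC=0  or   $4, $2, $4        | $0=0 $1=10 $2=4 $3=8 $4=12 $5=10 $6=5
PC=1  bne  $3, $1, L11       | $0=0 $1=10 $2=4 $3=8 $4=12 $5=10 $6=5  [TAKEN]
PC=2  sub  $4, $3, $0        | $0=0 $1=10 $2=4 $3=8 $4=8 $5=10 $6=5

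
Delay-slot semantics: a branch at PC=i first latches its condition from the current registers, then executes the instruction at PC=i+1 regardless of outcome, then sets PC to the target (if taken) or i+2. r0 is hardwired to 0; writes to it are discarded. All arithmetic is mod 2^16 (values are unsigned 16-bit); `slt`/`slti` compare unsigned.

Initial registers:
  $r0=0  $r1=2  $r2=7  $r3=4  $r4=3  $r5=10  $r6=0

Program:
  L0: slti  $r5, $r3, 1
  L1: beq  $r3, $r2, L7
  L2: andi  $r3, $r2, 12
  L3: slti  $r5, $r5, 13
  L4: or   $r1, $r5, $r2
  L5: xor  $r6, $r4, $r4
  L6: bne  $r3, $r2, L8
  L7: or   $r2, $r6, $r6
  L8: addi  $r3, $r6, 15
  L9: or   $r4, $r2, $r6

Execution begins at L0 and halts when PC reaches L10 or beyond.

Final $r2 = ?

0

#0 slti  $r5, $r3, 1 ; 0/2/7/4/3/0/0
#1 beq  $r3, $r2, L7 ; 0/2/7/4/3/0/0 ; →fallthru
#2 andi  $r3, $r2, 12 ; 0/2/7/4/3/0/0
#3 slti  $r5, $r5, 13 ; 0/2/7/4/3/1/0
#4 or   $r1, $r5, $r2 ; 0/7/7/4/3/1/0
#5 xor  $r6, $r4, $r4 ; 0/7/7/4/3/1/0
#6 bne  $r3, $r2, L8 ; 0/7/7/4/3/1/0 ; →target
#7 or   $r2, $r6, $r6 ; 0/7/0/4/3/1/0
#8 addi  $r3, $r6, 15 ; 0/7/0/15/3/1/0
#9 or   $r4, $r2, $r6 ; 0/7/0/15/0/1/0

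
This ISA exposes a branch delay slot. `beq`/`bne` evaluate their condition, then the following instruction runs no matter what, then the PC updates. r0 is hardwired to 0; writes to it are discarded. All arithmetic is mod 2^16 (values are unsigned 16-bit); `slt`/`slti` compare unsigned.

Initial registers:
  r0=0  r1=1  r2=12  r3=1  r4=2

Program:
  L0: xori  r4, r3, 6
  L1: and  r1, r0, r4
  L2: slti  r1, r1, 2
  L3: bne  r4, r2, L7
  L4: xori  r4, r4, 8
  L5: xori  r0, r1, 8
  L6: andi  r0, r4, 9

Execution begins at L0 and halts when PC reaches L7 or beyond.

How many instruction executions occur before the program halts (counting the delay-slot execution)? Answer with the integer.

PC=0  xori  r4, r3, 6        | r0=0 r1=1 r2=12 r3=1 r4=7
PC=1  and  r1, r0, r4        | r0=0 r1=0 r2=12 r3=1 r4=7
PC=2  slti  r1, r1, 2        | r0=0 r1=1 r2=12 r3=1 r4=7
PC=3  bne  r4, r2, L7        | r0=0 r1=1 r2=12 r3=1 r4=7  [TAKEN]
PC=4  xori  r4, r4, 8        | r0=0 r1=1 r2=12 r3=1 r4=15

5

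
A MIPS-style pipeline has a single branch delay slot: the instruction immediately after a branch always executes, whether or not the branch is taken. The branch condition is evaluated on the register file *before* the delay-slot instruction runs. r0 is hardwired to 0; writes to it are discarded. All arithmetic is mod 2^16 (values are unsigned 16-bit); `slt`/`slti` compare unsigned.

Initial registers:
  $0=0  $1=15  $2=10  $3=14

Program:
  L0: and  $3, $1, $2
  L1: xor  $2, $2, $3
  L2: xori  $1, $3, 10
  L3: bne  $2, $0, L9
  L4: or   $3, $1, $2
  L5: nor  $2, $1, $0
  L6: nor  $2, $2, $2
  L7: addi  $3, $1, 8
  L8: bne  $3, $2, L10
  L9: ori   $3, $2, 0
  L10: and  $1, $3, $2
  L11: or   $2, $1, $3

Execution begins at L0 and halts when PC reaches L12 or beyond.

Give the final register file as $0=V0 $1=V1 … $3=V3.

$0=0 $1=0 $2=0 $3=0

#0 and  $3, $1, $2 ; 0/15/10/10
#1 xor  $2, $2, $3 ; 0/15/0/10
#2 xori  $1, $3, 10 ; 0/0/0/10
#3 bne  $2, $0, L9 ; 0/0/0/10 ; →fallthru
#4 or   $3, $1, $2 ; 0/0/0/0
#5 nor  $2, $1, $0 ; 0/0/65535/0
#6 nor  $2, $2, $2 ; 0/0/0/0
#7 addi  $3, $1, 8 ; 0/0/0/8
#8 bne  $3, $2, L10 ; 0/0/0/8 ; →target
#9 ori   $3, $2, 0 ; 0/0/0/0
#10 and  $1, $3, $2 ; 0/0/0/0
#11 or   $2, $1, $3 ; 0/0/0/0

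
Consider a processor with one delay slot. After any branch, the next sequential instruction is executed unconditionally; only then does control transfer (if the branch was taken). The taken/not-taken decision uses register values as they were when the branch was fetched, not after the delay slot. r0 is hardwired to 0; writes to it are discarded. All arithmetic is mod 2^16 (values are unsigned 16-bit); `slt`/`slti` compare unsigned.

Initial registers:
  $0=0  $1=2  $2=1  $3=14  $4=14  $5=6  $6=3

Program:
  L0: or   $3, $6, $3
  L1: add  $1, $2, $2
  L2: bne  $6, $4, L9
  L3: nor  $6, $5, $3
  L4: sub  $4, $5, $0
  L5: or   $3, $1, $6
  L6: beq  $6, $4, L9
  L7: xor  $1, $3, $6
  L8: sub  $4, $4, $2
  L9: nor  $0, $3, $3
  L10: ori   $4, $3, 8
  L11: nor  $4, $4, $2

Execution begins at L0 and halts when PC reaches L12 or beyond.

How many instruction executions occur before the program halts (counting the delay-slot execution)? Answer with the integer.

  step pc=0: or   $3, $6, $3  regs=(0,2,1,15,14,6,3)
  step pc=1: add  $1, $2, $2  regs=(0,2,1,15,14,6,3)
  step pc=2: bne  $6, $4, L9  cond=T  regs=(0,2,1,15,14,6,3)
  step pc=3: nor  $6, $5, $3  regs=(0,2,1,15,14,6,65520)
  step pc=9: nor  $0, $3, $3  regs=(0,2,1,15,14,6,65520)
  step pc=10: ori   $4, $3, 8  regs=(0,2,1,15,15,6,65520)
  step pc=11: nor  $4, $4, $2  regs=(0,2,1,15,65520,6,65520)

7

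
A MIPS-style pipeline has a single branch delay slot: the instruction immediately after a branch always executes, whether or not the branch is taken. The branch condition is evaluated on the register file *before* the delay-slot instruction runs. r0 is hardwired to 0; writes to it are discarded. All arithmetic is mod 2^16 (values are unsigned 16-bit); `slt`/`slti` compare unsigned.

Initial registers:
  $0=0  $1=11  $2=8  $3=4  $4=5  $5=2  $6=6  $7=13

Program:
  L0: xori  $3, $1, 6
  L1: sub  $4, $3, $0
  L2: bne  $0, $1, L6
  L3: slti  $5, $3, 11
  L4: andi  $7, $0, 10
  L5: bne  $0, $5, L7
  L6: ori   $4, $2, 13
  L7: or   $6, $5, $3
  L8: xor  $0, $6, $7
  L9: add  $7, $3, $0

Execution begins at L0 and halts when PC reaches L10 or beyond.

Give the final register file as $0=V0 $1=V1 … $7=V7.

$0=0 $1=11 $2=8 $3=13 $4=13 $5=0 $6=13 $7=13

  step pc=0: xori  $3, $1, 6  regs=(0,11,8,13,5,2,6,13)
  step pc=1: sub  $4, $3, $0  regs=(0,11,8,13,13,2,6,13)
  step pc=2: bne  $0, $1, L6  cond=T  regs=(0,11,8,13,13,2,6,13)
  step pc=3: slti  $5, $3, 11  regs=(0,11,8,13,13,0,6,13)
  step pc=6: ori   $4, $2, 13  regs=(0,11,8,13,13,0,6,13)
  step pc=7: or   $6, $5, $3  regs=(0,11,8,13,13,0,13,13)
  step pc=8: xor  $0, $6, $7  regs=(0,11,8,13,13,0,13,13)
  step pc=9: add  $7, $3, $0  regs=(0,11,8,13,13,0,13,13)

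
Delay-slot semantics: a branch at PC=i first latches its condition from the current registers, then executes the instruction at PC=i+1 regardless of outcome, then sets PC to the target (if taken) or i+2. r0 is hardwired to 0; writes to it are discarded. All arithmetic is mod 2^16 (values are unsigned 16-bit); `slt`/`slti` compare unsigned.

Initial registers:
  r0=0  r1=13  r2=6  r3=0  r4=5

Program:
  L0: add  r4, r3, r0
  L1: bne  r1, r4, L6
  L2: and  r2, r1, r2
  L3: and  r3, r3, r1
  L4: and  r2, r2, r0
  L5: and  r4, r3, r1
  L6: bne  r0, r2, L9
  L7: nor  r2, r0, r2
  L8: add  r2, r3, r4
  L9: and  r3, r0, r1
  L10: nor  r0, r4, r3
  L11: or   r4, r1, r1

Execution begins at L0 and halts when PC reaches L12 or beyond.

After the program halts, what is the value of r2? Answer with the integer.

65531

  step pc=0: add  r4, r3, r0  regs=(0,13,6,0,0)
  step pc=1: bne  r1, r4, L6  cond=T  regs=(0,13,6,0,0)
  step pc=2: and  r2, r1, r2  regs=(0,13,4,0,0)
  step pc=6: bne  r0, r2, L9  cond=T  regs=(0,13,4,0,0)
  step pc=7: nor  r2, r0, r2  regs=(0,13,65531,0,0)
  step pc=9: and  r3, r0, r1  regs=(0,13,65531,0,0)
  step pc=10: nor  r0, r4, r3  regs=(0,13,65531,0,0)
  step pc=11: or   r4, r1, r1  regs=(0,13,65531,0,13)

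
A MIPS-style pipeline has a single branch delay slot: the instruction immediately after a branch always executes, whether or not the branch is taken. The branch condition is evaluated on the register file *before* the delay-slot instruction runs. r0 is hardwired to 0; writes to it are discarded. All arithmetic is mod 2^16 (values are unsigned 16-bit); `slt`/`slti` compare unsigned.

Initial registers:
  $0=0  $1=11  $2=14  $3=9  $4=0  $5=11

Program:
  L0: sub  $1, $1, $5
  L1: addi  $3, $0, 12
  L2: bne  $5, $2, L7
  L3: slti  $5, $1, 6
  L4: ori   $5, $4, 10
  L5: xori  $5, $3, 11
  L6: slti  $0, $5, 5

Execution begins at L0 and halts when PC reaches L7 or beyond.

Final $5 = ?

1

PC=0  sub  $1, $1, $5        | $0=0 $1=0 $2=14 $3=9 $4=0 $5=11
PC=1  addi  $3, $0, 12       | $0=0 $1=0 $2=14 $3=12 $4=0 $5=11
PC=2  bne  $5, $2, L7        | $0=0 $1=0 $2=14 $3=12 $4=0 $5=11  [TAKEN]
PC=3  slti  $5, $1, 6        | $0=0 $1=0 $2=14 $3=12 $4=0 $5=1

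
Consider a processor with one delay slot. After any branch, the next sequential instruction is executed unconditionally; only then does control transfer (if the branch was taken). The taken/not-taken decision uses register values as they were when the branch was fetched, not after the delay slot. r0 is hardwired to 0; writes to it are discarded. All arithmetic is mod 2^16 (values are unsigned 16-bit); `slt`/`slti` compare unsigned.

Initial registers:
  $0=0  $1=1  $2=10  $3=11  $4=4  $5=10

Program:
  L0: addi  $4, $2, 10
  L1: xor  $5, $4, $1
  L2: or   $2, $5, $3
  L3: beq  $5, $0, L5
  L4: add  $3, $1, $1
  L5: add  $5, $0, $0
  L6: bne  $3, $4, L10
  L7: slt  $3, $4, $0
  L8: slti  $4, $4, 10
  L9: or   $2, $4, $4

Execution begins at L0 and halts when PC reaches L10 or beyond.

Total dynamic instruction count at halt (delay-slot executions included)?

8

PC=0  addi  $4, $2, 10       | $0=0 $1=1 $2=10 $3=11 $4=20 $5=10
PC=1  xor  $5, $4, $1        | $0=0 $1=1 $2=10 $3=11 $4=20 $5=21
PC=2  or   $2, $5, $3        | $0=0 $1=1 $2=31 $3=11 $4=20 $5=21
PC=3  beq  $5, $0, L5        | $0=0 $1=1 $2=31 $3=11 $4=20 $5=21  [not taken]
PC=4  add  $3, $1, $1        | $0=0 $1=1 $2=31 $3=2 $4=20 $5=21
PC=5  add  $5, $0, $0        | $0=0 $1=1 $2=31 $3=2 $4=20 $5=0
PC=6  bne  $3, $4, L10       | $0=0 $1=1 $2=31 $3=2 $4=20 $5=0  [TAKEN]
PC=7  slt  $3, $4, $0        | $0=0 $1=1 $2=31 $3=0 $4=20 $5=0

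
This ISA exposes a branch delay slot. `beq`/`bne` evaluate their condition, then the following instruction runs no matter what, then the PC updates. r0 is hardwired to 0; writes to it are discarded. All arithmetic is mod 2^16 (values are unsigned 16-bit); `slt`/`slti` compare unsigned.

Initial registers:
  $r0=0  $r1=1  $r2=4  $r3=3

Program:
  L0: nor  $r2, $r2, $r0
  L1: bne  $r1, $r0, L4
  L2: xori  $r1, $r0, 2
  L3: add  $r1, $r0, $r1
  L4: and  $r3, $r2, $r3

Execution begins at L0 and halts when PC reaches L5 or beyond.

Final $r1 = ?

2

[0] nor  $r2, $r2, $r0  →  {$r0:0, $r1:1, $r2:65531, $r3:3}
[1] bne  $r1, $r0, L4  →  {$r0:0, $r1:1, $r2:65531, $r3:3}  ⟨branch taken⟩
[2] xori  $r1, $r0, 2  →  {$r0:0, $r1:2, $r2:65531, $r3:3}
[4] and  $r3, $r2, $r3  →  {$r0:0, $r1:2, $r2:65531, $r3:3}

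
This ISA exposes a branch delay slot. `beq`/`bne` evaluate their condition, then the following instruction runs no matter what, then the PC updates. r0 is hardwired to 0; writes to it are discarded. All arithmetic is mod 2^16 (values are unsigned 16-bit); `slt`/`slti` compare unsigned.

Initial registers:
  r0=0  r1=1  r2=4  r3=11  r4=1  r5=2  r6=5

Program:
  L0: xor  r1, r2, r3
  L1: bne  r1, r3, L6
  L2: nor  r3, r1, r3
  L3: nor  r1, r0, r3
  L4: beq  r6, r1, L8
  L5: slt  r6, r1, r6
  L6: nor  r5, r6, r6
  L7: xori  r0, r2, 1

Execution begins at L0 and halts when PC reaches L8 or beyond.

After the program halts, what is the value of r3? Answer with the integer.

65520

#0 xor  r1, r2, r3 ; 0/15/4/11/1/2/5
#1 bne  r1, r3, L6 ; 0/15/4/11/1/2/5 ; →target
#2 nor  r3, r1, r3 ; 0/15/4/65520/1/2/5
#6 nor  r5, r6, r6 ; 0/15/4/65520/1/65530/5
#7 xori  r0, r2, 1 ; 0/15/4/65520/1/65530/5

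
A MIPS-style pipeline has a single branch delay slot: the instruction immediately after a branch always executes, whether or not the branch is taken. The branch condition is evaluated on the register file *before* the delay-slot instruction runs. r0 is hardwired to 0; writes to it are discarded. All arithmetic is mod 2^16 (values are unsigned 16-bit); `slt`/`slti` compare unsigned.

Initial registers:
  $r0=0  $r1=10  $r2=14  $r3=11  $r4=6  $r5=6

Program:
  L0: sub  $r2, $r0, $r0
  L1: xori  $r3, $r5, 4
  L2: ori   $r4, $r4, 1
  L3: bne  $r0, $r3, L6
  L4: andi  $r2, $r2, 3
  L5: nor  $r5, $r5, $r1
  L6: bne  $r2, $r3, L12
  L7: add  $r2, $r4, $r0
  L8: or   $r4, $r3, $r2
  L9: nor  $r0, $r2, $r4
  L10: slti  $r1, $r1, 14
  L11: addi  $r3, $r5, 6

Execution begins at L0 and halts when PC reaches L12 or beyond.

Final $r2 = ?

7

#0 sub  $r2, $r0, $r0 ; 0/10/0/11/6/6
#1 xori  $r3, $r5, 4 ; 0/10/0/2/6/6
#2 ori   $r4, $r4, 1 ; 0/10/0/2/7/6
#3 bne  $r0, $r3, L6 ; 0/10/0/2/7/6 ; →target
#4 andi  $r2, $r2, 3 ; 0/10/0/2/7/6
#6 bne  $r2, $r3, L12 ; 0/10/0/2/7/6 ; →target
#7 add  $r2, $r4, $r0 ; 0/10/7/2/7/6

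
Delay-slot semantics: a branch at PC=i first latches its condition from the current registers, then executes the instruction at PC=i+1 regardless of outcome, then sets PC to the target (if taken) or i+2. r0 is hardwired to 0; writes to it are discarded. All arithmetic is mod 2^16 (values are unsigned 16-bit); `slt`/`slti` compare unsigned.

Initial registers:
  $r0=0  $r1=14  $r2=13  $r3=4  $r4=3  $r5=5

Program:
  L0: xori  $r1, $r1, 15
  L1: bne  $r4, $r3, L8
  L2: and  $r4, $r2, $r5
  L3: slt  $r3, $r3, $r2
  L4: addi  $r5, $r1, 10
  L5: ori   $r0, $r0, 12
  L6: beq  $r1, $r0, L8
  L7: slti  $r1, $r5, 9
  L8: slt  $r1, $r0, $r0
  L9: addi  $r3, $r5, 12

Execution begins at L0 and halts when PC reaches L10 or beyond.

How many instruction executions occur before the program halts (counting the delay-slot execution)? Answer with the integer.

[0] xori  $r1, $r1, 15  →  {$r0:0, $r1:1, $r2:13, $r3:4, $r4:3, $r5:5}
[1] bne  $r4, $r3, L8  →  {$r0:0, $r1:1, $r2:13, $r3:4, $r4:3, $r5:5}  ⟨branch taken⟩
[2] and  $r4, $r2, $r5  →  {$r0:0, $r1:1, $r2:13, $r3:4, $r4:5, $r5:5}
[8] slt  $r1, $r0, $r0  →  {$r0:0, $r1:0, $r2:13, $r3:4, $r4:5, $r5:5}
[9] addi  $r3, $r5, 12  →  {$r0:0, $r1:0, $r2:13, $r3:17, $r4:5, $r5:5}

5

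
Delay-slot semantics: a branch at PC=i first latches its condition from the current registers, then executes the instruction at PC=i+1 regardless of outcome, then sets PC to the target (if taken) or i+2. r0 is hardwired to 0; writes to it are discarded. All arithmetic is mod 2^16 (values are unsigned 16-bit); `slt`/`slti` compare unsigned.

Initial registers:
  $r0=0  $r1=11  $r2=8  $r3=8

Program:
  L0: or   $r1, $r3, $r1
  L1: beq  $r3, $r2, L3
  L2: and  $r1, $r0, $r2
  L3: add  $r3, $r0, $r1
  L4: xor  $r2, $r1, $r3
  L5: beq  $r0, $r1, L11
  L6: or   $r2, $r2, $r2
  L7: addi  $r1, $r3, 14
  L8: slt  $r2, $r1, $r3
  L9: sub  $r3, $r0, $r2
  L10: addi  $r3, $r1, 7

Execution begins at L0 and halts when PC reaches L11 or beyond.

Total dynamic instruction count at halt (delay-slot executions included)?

7

  step pc=0: or   $r1, $r3, $r1  regs=(0,11,8,8)
  step pc=1: beq  $r3, $r2, L3  cond=T  regs=(0,11,8,8)
  step pc=2: and  $r1, $r0, $r2  regs=(0,0,8,8)
  step pc=3: add  $r3, $r0, $r1  regs=(0,0,8,0)
  step pc=4: xor  $r2, $r1, $r3  regs=(0,0,0,0)
  step pc=5: beq  $r0, $r1, L11  cond=T  regs=(0,0,0,0)
  step pc=6: or   $r2, $r2, $r2  regs=(0,0,0,0)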